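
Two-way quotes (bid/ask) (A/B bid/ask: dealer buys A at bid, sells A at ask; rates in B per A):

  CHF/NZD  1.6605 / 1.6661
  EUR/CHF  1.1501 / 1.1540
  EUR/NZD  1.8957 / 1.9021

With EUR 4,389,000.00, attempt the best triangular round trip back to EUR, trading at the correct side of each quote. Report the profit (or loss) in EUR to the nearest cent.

Best loop EUR → CHF → NZD → EUR:
EUR 4,389,000.00 × 1.1501 (sell EUR at bid) = CHF 5,047,788.90
CHF 5,047,788.90 × 1.6605 (sell CHF at bid) = NZD 8,381,853.47
NZD 8,381,853.47 ÷ 1.9021 (buy EUR at ask) = EUR 4,406,631.34

Net profit: EUR 17,631.34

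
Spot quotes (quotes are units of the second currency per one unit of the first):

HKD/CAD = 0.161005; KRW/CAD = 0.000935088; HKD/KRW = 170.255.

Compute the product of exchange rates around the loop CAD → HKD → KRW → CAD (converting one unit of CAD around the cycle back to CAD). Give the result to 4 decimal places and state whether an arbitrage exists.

0.9888 (arbitrage exists)

Around CAD → HKD → KRW → CAD: 1 ÷ 0.161005 × 170.255 × 0.000935088 = 0.988810
Product < 1; profitable direction is CAD → KRW → HKD → CAD.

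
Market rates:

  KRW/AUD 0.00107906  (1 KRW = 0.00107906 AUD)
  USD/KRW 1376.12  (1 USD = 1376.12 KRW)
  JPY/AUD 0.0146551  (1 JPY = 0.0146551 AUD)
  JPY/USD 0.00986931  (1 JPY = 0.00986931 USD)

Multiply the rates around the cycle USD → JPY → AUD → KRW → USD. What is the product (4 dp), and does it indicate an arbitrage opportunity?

1.0000 (no arbitrage)

Around USD → JPY → AUD → KRW → USD: 1 ÷ 0.00986931 × 0.0146551 ÷ 0.00107906 ÷ 1376.12 = 1.000000
Product ≈ 1 (deviation 0.000%, within rounding noise).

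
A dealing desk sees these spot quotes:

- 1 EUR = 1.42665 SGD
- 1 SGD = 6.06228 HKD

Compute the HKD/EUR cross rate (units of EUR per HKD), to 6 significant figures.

1 HKD ÷ 6.06228 = 0.164954 SGD
0.164954 SGD ÷ 1.42665 = 0.115624 EUR

HKD/EUR = 0.115624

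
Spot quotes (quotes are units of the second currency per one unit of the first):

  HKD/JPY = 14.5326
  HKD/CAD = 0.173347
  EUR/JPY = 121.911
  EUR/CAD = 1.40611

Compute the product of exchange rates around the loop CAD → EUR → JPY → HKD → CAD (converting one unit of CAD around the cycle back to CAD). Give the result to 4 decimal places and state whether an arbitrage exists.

Around CAD → EUR → JPY → HKD → CAD: 1 ÷ 1.40611 × 121.911 ÷ 14.5326 × 0.173347 = 1.034181
Product > 1; profitable direction is CAD → EUR → JPY → HKD → CAD.

1.0342 (arbitrage exists)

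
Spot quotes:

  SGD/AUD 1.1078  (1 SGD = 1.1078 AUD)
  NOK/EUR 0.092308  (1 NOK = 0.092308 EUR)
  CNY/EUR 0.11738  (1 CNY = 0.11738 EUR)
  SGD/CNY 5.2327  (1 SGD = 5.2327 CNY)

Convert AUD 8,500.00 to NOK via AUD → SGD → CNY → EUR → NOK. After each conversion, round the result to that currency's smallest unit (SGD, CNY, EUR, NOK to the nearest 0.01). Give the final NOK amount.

NOK 51,055.05

AUD 8,500.00 ÷ 1.1078 = SGD 7,672.87
SGD 7,672.87 × 5.2327 = CNY 40,149.83
CNY 40,149.83 × 0.11738 = EUR 4,712.79
EUR 4,712.79 ÷ 0.092308 = NOK 51,055.05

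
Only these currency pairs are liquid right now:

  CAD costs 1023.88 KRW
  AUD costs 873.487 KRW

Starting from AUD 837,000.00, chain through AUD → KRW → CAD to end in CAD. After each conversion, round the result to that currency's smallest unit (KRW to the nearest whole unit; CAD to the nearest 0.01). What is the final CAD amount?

AUD 837,000.00 × 873.487 = KRW 731,108,619
KRW 731,108,619 ÷ 1023.88 = CAD 714,056.94

CAD 714,056.94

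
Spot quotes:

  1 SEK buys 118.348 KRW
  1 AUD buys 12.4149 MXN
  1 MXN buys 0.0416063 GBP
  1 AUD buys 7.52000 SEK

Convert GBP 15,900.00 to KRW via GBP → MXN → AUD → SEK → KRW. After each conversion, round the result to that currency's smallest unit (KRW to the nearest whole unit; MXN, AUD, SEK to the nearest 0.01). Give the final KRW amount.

KRW 27,395,147

GBP 15,900.00 ÷ 0.0416063 = MXN 382,153.66
MXN 382,153.66 ÷ 12.4149 = AUD 30,781.86
AUD 30,781.86 × 7.52000 = SEK 231,479.59
SEK 231,479.59 × 118.348 = KRW 27,395,147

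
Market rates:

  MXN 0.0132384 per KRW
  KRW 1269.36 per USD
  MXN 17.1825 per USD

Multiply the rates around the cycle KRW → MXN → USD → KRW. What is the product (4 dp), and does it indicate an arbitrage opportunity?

0.9780 (arbitrage exists)

Around KRW → MXN → USD → KRW: 1 × 0.0132384 ÷ 17.1825 × 1269.36 = 0.977989
Product < 1; profitable direction is KRW → USD → MXN → KRW.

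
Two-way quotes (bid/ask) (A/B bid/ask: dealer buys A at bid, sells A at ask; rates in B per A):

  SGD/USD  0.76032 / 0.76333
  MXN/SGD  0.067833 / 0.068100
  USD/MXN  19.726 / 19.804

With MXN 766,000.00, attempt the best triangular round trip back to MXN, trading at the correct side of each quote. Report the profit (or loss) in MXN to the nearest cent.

Net profit: MXN 13,301.01

Best loop MXN → SGD → USD → MXN:
MXN 766,000.00 × 0.067833 (sell MXN at bid) = SGD 51,960.08
SGD 51,960.08 × 0.76032 (sell SGD at bid) = USD 39,506.29
USD 39,506.29 × 19.726 (sell USD at bid) = MXN 779,301.01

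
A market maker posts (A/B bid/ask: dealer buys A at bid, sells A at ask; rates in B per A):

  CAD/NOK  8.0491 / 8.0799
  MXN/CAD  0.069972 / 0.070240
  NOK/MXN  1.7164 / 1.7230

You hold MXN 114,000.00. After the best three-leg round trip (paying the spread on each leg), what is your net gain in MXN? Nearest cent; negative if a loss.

Best loop MXN → NOK → CAD → MXN:
MXN 114,000.00 ÷ 1.7230 (buy NOK at ask) = NOK 66,163.67
NOK 66,163.67 ÷ 8.0799 (buy CAD at ask) = CAD 8,188.67
CAD 8,188.67 ÷ 0.070240 (buy MXN at ask) = MXN 116,581.35

Net profit: MXN 2,581.35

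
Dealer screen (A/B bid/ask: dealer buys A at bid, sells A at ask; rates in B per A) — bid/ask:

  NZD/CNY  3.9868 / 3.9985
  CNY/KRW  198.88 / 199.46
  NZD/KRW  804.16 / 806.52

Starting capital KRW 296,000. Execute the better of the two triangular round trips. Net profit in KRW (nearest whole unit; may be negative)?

Net profit: KRW 2,457

Best loop KRW → CNY → NZD → KRW:
KRW 296,000 ÷ 199.46 (buy CNY at ask) = CNY 1,484.01
CNY 1,484.01 ÷ 3.9985 (buy NZD at ask) = NZD 371.14
NZD 371.14 × 804.16 (sell NZD at bid) = KRW 298,457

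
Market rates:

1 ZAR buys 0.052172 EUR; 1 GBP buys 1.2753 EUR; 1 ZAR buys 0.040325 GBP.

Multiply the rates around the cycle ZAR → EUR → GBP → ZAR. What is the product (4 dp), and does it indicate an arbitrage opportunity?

Around ZAR → EUR → GBP → ZAR: 1 × 0.052172 ÷ 1.2753 ÷ 0.040325 = 1.014497
Product > 1; profitable direction is ZAR → EUR → GBP → ZAR.

1.0145 (arbitrage exists)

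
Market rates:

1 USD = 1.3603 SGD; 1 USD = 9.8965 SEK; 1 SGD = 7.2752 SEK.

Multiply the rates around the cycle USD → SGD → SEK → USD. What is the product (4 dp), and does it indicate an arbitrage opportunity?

1.0000 (no arbitrage)

Around USD → SGD → SEK → USD: 1 × 1.3603 × 7.2752 ÷ 9.8965 = 0.999995
Product ≈ 1 (deviation 0.000%, within rounding noise).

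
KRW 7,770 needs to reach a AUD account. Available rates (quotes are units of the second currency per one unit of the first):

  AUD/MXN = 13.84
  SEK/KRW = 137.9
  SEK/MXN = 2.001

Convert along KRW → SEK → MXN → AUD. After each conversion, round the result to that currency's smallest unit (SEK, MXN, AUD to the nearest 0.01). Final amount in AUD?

AUD 8.15

KRW 7,770 ÷ 137.9 = SEK 56.35
SEK 56.35 × 2.001 = MXN 112.76
MXN 112.76 ÷ 13.84 = AUD 8.15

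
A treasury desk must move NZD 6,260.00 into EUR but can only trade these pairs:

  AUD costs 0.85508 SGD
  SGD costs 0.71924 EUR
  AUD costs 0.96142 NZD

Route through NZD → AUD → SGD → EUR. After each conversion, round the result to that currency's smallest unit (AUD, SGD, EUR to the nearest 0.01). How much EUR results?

NZD 6,260.00 ÷ 0.96142 = AUD 6,511.20
AUD 6,511.20 × 0.85508 = SGD 5,567.60
SGD 5,567.60 × 0.71924 = EUR 4,004.44

EUR 4,004.44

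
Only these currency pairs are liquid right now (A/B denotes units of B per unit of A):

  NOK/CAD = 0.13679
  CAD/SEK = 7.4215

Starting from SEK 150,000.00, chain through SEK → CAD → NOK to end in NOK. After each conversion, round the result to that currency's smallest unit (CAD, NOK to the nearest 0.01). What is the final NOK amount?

SEK 150,000.00 ÷ 7.4215 = CAD 20,211.55
CAD 20,211.55 ÷ 0.13679 = NOK 147,756.05

NOK 147,756.05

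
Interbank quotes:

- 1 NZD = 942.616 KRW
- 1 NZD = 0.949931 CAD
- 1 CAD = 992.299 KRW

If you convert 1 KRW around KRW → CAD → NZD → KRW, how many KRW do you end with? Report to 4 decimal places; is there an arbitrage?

Around KRW → CAD → NZD → KRW: 1 ÷ 992.299 ÷ 0.949931 × 942.616 = 1.000000
Product ≈ 1 (deviation 0.000%, within rounding noise).

1.0000 (no arbitrage)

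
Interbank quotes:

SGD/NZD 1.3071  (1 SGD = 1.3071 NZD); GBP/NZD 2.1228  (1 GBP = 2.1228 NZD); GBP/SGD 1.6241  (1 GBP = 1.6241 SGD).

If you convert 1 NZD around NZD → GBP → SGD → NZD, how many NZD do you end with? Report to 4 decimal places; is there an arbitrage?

1.0000 (no arbitrage)

Around NZD → GBP → SGD → NZD: 1 ÷ 2.1228 × 1.6241 × 1.3071 = 1.000029
Product ≈ 1 (deviation 0.003%, within rounding noise).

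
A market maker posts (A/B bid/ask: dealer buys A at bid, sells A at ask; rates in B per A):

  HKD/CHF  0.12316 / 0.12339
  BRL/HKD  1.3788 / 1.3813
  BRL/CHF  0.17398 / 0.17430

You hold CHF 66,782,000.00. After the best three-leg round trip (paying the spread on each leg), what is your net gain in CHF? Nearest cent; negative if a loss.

Best loop CHF → HKD → BRL → CHF:
CHF 66,782,000.00 ÷ 0.12339 (buy HKD at ask) = HKD 541,227,003.81
HKD 541,227,003.81 ÷ 1.3813 (buy BRL at ask) = BRL 391,824,371.11
BRL 391,824,371.11 × 0.17398 (sell BRL at bid) = CHF 68,169,604.09

Net profit: CHF 1,387,604.09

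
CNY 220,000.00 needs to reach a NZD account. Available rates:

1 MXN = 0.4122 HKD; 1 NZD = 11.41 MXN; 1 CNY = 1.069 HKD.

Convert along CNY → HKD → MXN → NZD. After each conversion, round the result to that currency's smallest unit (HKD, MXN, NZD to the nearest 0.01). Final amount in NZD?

CNY 220,000.00 × 1.069 = HKD 235,180.00
HKD 235,180.00 ÷ 0.4122 = MXN 570,548.28
MXN 570,548.28 ÷ 11.41 = NZD 50,004.23

NZD 50,004.23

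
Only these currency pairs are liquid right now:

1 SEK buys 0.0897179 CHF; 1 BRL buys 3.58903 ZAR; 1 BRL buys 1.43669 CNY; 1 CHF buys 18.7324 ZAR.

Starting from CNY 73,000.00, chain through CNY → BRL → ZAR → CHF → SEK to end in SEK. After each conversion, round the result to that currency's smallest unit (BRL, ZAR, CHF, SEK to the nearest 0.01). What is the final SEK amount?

SEK 108,508.67

CNY 73,000.00 ÷ 1.43669 = BRL 50,811.24
BRL 50,811.24 × 3.58903 = ZAR 182,363.06
ZAR 182,363.06 ÷ 18.7324 = CHF 9,735.17
CHF 9,735.17 ÷ 0.0897179 = SEK 108,508.67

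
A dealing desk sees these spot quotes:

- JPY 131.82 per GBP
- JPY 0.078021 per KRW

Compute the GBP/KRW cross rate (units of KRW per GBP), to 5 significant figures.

GBP/KRW = 1689.5

1 GBP × 131.82 = 131.82 JPY
131.82 JPY ÷ 0.078021 = 1689.55 KRW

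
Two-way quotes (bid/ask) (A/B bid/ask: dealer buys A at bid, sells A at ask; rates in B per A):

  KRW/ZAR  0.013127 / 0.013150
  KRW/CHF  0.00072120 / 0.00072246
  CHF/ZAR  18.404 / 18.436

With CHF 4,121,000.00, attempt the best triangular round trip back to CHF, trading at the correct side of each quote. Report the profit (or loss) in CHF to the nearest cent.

Best loop CHF → ZAR → KRW → CHF:
CHF 4,121,000.00 × 18.404 (sell CHF at bid) = ZAR 75,842,884.00
ZAR 75,842,884.00 ÷ 0.013150 (buy KRW at ask) = KRW 5,767,519,696
KRW 5,767,519,696 × 0.00072120 (sell KRW at bid) = CHF 4,159,535.20

Net profit: CHF 38,535.20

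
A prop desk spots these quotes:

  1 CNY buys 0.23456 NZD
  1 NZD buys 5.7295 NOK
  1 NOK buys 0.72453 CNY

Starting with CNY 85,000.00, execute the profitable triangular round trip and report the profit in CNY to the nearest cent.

Profit: CNY 2,295.50

Profitable loop is CNY → NOK → NZD → CNY:
CNY 85,000.00 ÷ 0.72453 = NOK 117,317.43
NOK 117,317.43 ÷ 5.7295 = NZD 20,476.03
NZD 20,476.03 ÷ 0.23456 = CNY 87,295.50
Profit = CNY 87,295.50 − CNY 85,000.00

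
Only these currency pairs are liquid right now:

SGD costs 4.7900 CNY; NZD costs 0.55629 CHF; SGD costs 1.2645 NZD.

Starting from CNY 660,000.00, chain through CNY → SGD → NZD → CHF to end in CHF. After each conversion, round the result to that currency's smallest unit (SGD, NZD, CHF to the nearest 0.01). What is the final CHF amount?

CHF 96,923.37

CNY 660,000.00 ÷ 4.7900 = SGD 137,787.06
SGD 137,787.06 × 1.2645 = NZD 174,231.74
NZD 174,231.74 × 0.55629 = CHF 96,923.37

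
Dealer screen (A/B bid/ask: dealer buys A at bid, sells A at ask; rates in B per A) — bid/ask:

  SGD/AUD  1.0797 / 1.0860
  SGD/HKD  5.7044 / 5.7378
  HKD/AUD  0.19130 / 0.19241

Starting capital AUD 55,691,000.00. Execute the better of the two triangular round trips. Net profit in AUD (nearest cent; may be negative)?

Net profit: AUD 269,312.65

Best loop AUD → SGD → HKD → AUD:
AUD 55,691,000.00 ÷ 1.0860 (buy SGD at ask) = SGD 51,280,847.15
SGD 51,280,847.15 × 5.7044 (sell SGD at bid) = HKD 292,526,464.46
HKD 292,526,464.46 × 0.19130 (sell HKD at bid) = AUD 55,960,312.65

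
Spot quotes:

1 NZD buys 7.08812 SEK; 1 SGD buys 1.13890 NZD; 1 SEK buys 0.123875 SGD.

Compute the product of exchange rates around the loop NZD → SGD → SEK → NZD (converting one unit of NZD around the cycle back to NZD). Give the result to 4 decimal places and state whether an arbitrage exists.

1.0000 (no arbitrage)

Around NZD → SGD → SEK → NZD: 1 ÷ 1.13890 ÷ 0.123875 ÷ 7.08812 = 0.999999
Product ≈ 1 (deviation 0.000%, within rounding noise).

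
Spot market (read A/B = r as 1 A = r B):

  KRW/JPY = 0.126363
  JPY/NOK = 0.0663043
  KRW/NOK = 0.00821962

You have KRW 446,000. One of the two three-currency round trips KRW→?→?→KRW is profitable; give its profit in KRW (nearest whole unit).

Profitable loop is KRW → JPY → NOK → KRW:
KRW 446,000 × 0.126363 = JPY 56,358
JPY 56,358 × 0.0663043 = NOK 3,736.77
NOK 3,736.77 ÷ 0.00821962 = KRW 454,616
Profit = KRW 454,616 − KRW 446,000

Profit: KRW 8,616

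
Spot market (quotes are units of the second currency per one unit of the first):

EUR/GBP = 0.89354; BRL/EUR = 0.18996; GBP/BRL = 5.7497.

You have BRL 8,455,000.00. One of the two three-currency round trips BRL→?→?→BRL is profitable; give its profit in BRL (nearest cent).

Profitable loop is BRL → GBP → EUR → BRL:
BRL 8,455,000.00 ÷ 5.7497 = GBP 1,470,511.50
GBP 1,470,511.50 ÷ 0.89354 = EUR 1,645,714.24
EUR 1,645,714.24 ÷ 0.18996 = BRL 8,663,477.80
Profit = BRL 8,663,477.80 − BRL 8,455,000.00

Profit: BRL 208,477.80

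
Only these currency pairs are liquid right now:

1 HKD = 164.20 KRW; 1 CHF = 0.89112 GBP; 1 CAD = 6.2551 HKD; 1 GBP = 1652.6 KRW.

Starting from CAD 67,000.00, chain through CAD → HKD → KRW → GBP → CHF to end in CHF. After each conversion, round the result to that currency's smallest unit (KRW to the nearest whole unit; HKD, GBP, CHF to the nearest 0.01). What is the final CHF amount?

CHF 46,728.12

CAD 67,000.00 × 6.2551 = HKD 419,091.70
HKD 419,091.70 × 164.20 = KRW 68,814,857
KRW 68,814,857 ÷ 1652.6 = GBP 41,640.36
GBP 41,640.36 ÷ 0.89112 = CHF 46,728.12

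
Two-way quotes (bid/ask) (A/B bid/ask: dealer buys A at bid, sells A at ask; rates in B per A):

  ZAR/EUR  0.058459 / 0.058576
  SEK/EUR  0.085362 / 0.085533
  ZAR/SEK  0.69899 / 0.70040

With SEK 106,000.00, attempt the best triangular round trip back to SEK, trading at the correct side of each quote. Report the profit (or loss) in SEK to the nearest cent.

Best loop SEK → EUR → ZAR → SEK:
SEK 106,000.00 × 0.085362 (sell SEK at bid) = EUR 9,048.37
EUR 9,048.37 ÷ 0.058576 (buy ZAR at ask) = ZAR 154,472.34
ZAR 154,472.34 × 0.69899 (sell ZAR at bid) = SEK 107,974.62

Net profit: SEK 1,974.62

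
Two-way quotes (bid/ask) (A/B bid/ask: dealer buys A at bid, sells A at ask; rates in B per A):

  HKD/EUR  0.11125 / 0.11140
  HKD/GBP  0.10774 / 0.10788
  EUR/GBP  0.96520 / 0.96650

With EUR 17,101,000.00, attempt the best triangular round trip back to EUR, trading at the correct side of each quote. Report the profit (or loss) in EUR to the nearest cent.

Best loop EUR → HKD → GBP → EUR:
EUR 17,101,000.00 ÷ 0.11140 (buy HKD at ask) = HKD 153,509,874.33
HKD 153,509,874.33 × 0.10774 (sell HKD at bid) = GBP 16,539,153.86
GBP 16,539,153.86 ÷ 0.96650 (buy EUR at ask) = EUR 17,112,419.93

Net profit: EUR 11,419.93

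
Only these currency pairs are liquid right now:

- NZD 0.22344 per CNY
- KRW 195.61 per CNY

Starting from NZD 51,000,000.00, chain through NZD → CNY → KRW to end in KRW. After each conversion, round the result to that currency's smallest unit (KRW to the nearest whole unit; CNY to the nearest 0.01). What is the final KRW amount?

KRW 44,647,824,919

NZD 51,000,000.00 ÷ 0.22344 = CNY 228,249,194.41
CNY 228,249,194.41 × 195.61 = KRW 44,647,824,919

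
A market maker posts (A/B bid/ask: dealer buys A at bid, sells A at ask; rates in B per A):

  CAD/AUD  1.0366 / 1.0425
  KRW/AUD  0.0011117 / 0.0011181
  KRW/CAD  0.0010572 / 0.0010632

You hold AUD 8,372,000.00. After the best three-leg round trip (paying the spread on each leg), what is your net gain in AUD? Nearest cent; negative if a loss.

Best loop AUD → CAD → KRW → AUD:
AUD 8,372,000.00 ÷ 1.0425 (buy CAD at ask) = CAD 8,030,695.44
CAD 8,030,695.44 ÷ 0.0010632 (buy KRW at ask) = KRW 7,553,325,286
KRW 7,553,325,286 × 0.0011117 (sell KRW at bid) = AUD 8,397,031.72

Net profit: AUD 25,031.72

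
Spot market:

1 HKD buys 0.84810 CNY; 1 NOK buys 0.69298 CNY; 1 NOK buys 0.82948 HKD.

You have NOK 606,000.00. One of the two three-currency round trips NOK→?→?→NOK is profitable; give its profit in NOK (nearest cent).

Profit: NOK 9,183.82

Profitable loop is NOK → HKD → CNY → NOK:
NOK 606,000.00 × 0.82948 = HKD 502,664.88
HKD 502,664.88 × 0.84810 = CNY 426,310.08
CNY 426,310.08 ÷ 0.69298 = NOK 615,183.82
Profit = NOK 615,183.82 − NOK 606,000.00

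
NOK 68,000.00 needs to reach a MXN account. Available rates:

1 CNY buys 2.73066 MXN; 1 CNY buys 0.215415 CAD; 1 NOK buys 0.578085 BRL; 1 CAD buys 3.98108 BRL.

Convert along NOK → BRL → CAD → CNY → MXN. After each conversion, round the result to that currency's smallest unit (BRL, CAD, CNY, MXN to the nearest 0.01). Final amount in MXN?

NOK 68,000.00 × 0.578085 = BRL 39,309.78
BRL 39,309.78 ÷ 3.98108 = CAD 9,874.15
CAD 9,874.15 ÷ 0.215415 = CNY 45,837.80
CNY 45,837.80 × 2.73066 = MXN 125,167.45

MXN 125,167.45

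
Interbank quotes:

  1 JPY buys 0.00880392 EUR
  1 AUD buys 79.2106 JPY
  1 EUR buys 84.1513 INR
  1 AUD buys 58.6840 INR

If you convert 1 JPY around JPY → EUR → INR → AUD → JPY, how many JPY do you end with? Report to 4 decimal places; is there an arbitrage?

Around JPY → EUR → INR → AUD → JPY: 1 × 0.00880392 × 84.1513 ÷ 58.6840 × 79.2106 = 1.000001
Product ≈ 1 (deviation 0.000%, within rounding noise).

1.0000 (no arbitrage)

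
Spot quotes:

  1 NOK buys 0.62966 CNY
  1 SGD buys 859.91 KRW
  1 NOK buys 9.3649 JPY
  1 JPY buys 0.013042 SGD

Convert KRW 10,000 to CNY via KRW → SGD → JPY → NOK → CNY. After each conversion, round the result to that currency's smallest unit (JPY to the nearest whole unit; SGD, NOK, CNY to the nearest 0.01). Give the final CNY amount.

KRW 10,000 ÷ 859.91 = SGD 11.63
SGD 11.63 ÷ 0.013042 = JPY 892
JPY 892 ÷ 9.3649 = NOK 95.25
NOK 95.25 × 0.62966 = CNY 59.98

CNY 59.98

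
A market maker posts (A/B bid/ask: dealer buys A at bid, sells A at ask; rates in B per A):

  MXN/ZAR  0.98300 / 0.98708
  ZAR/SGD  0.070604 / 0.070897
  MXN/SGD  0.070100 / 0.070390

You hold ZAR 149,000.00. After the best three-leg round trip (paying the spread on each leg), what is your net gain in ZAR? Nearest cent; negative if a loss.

Best loop ZAR → MXN → SGD → ZAR:
ZAR 149,000.00 ÷ 0.98708 (buy MXN at ask) = MXN 150,950.28
MXN 150,950.28 × 0.070100 (sell MXN at bid) = SGD 10,581.61
SGD 10,581.61 ÷ 0.070897 (buy ZAR at ask) = ZAR 149,253.35

Net profit: ZAR 253.35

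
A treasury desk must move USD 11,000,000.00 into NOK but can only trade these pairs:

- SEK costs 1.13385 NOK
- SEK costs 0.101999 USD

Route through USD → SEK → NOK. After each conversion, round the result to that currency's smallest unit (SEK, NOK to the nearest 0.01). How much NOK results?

NOK 122,279,139.99

USD 11,000,000.00 ÷ 0.101999 = SEK 107,844,194.55
SEK 107,844,194.55 × 1.13385 = NOK 122,279,139.99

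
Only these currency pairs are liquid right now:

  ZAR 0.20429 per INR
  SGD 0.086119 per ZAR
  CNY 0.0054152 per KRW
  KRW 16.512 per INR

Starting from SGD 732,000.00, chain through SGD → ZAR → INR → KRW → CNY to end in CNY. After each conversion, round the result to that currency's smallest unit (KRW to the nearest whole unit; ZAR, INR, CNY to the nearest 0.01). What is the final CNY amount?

SGD 732,000.00 ÷ 0.086119 = ZAR 8,499,866.46
ZAR 8,499,866.46 ÷ 0.20429 = INR 41,606,865.04
INR 41,606,865.04 × 16.512 = KRW 687,012,556
KRW 687,012,556 × 0.0054152 = CNY 3,720,310.39

CNY 3,720,310.39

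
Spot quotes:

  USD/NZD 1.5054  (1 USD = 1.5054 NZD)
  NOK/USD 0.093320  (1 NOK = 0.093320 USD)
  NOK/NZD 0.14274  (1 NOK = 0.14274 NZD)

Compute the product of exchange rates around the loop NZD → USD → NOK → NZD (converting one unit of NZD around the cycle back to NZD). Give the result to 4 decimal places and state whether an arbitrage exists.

1.0161 (arbitrage exists)

Around NZD → USD → NOK → NZD: 1 ÷ 1.5054 ÷ 0.093320 × 0.14274 = 1.016059
Product > 1; profitable direction is NZD → USD → NOK → NZD.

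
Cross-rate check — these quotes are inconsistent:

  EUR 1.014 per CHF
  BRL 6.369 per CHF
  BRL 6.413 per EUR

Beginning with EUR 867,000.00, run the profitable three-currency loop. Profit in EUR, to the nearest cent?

Profit: EUR 18,211.49

Profitable loop is EUR → BRL → CHF → EUR:
EUR 867,000.00 × 6.413 = BRL 5,560,071.00
BRL 5,560,071.00 ÷ 6.369 = CHF 872,989.64
CHF 872,989.64 × 1.014 = EUR 885,211.49
Profit = EUR 885,211.49 − EUR 867,000.00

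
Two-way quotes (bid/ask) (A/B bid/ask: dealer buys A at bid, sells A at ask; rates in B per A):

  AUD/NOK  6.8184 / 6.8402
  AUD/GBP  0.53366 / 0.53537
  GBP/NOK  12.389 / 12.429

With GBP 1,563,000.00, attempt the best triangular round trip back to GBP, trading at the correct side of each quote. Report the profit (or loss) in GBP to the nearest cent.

Net profit: GBP 38,589.58

Best loop GBP → AUD → NOK → GBP:
GBP 1,563,000.00 ÷ 0.53537 (buy AUD at ask) = AUD 2,919,476.25
AUD 2,919,476.25 × 6.8184 (sell AUD at bid) = NOK 19,906,156.86
NOK 19,906,156.86 ÷ 12.429 (buy GBP at ask) = GBP 1,601,589.58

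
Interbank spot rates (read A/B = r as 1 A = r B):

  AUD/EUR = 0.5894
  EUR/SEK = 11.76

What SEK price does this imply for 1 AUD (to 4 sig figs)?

1 AUD × 0.5894 = 0.5894 EUR
0.5894 EUR × 11.76 = 6.93134 SEK

AUD/SEK = 6.931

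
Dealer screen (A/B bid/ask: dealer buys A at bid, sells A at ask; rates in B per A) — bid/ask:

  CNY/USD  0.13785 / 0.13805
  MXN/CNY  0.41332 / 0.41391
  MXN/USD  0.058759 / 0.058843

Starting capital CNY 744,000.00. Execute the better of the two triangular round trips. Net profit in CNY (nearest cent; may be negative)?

Best loop CNY → MXN → USD → CNY:
CNY 744,000.00 ÷ 0.41391 (buy MXN at ask) = MXN 1,797,492.21
MXN 1,797,492.21 × 0.058759 (sell MXN at bid) = USD 105,618.84
USD 105,618.84 ÷ 0.13805 (buy CNY at ask) = CNY 765,076.75

Net profit: CNY 21,076.75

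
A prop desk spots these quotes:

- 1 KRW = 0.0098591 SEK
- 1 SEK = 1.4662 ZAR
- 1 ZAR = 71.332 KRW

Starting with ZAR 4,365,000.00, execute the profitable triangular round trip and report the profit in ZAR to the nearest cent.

Profitable loop is ZAR → KRW → SEK → ZAR:
ZAR 4,365,000.00 × 71.332 = KRW 311,364,180
KRW 311,364,180 × 0.0098591 = SEK 3,069,770.59
SEK 3,069,770.59 × 1.4662 = ZAR 4,500,897.63
Profit = ZAR 4,500,897.63 − ZAR 4,365,000.00

Profit: ZAR 135,897.63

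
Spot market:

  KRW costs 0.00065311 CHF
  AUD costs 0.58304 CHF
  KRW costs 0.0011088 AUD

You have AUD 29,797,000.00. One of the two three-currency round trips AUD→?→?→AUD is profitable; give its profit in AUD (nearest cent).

Profit: AUD 305,828.63

Profitable loop is AUD → KRW → CHF → AUD:
AUD 29,797,000.00 ÷ 0.0011088 = KRW 26,873,196,248
KRW 26,873,196,248 × 0.00065311 = CHF 17,551,153.20
CHF 17,551,153.20 ÷ 0.58304 = AUD 30,102,828.63
Profit = AUD 30,102,828.63 − AUD 29,797,000.00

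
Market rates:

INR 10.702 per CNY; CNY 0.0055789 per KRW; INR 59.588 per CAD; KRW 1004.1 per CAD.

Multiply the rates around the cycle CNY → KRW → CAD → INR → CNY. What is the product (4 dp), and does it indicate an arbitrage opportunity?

0.9940 (arbitrage exists)

Around CNY → KRW → CAD → INR → CNY: 1 ÷ 0.0055789 ÷ 1004.1 × 59.588 ÷ 10.702 = 0.993959
Product < 1; profitable direction is CNY → INR → CAD → KRW → CNY.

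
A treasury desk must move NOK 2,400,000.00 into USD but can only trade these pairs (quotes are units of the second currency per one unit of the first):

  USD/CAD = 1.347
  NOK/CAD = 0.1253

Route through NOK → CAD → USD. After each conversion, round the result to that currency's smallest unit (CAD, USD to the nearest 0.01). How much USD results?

NOK 2,400,000.00 × 0.1253 = CAD 300,720.00
CAD 300,720.00 ÷ 1.347 = USD 223,251.67

USD 223,251.67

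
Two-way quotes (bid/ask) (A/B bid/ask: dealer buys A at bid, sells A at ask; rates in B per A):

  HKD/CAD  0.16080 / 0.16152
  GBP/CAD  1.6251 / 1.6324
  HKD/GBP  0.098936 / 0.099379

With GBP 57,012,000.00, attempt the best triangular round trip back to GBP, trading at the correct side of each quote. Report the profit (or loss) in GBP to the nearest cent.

Best loop GBP → CAD → HKD → GBP:
GBP 57,012,000.00 × 1.6251 (sell GBP at bid) = CAD 92,650,201.20
CAD 92,650,201.20 ÷ 0.16152 (buy HKD at ask) = HKD 573,614,420.51
HKD 573,614,420.51 × 0.098936 (sell HKD at bid) = GBP 56,751,116.31

Net result: GBP -260,883.69 (no profitable arbitrage after spreads)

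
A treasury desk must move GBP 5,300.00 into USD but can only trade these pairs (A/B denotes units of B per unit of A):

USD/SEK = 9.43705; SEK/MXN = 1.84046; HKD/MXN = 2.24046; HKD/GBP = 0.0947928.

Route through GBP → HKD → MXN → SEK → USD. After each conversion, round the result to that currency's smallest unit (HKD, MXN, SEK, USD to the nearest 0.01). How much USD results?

USD 7,212.32

GBP 5,300.00 ÷ 0.0947928 = HKD 55,911.42
HKD 55,911.42 × 2.24046 = MXN 125,267.30
MXN 125,267.30 ÷ 1.84046 = SEK 68,063.04
SEK 68,063.04 ÷ 9.43705 = USD 7,212.32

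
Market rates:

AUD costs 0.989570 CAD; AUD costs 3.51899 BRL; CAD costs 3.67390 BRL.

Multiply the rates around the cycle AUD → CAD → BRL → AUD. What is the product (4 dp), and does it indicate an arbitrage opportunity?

Around AUD → CAD → BRL → AUD: 1 × 0.989570 × 3.67390 ÷ 3.51899 = 1.033132
Product > 1; profitable direction is AUD → CAD → BRL → AUD.

1.0331 (arbitrage exists)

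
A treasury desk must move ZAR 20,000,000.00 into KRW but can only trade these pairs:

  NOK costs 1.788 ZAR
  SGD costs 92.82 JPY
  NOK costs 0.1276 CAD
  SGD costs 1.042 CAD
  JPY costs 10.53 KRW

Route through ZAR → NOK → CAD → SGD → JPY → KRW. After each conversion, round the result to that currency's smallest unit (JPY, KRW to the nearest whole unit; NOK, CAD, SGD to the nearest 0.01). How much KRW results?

KRW 1,338,798,984

ZAR 20,000,000.00 ÷ 1.788 = NOK 11,185,682.33
NOK 11,185,682.33 × 0.1276 = CAD 1,427,293.07
CAD 1,427,293.07 ÷ 1.042 = SGD 1,369,763.02
SGD 1,369,763.02 × 92.82 = JPY 127,141,404
JPY 127,141,404 × 10.53 = KRW 1,338,798,984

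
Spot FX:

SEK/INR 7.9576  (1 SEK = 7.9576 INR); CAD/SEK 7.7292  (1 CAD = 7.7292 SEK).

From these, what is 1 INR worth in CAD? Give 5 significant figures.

1 INR ÷ 7.9576 = 0.125666 SEK
0.125666 SEK ÷ 7.7292 = 0.0162586 CAD

INR/CAD = 0.016259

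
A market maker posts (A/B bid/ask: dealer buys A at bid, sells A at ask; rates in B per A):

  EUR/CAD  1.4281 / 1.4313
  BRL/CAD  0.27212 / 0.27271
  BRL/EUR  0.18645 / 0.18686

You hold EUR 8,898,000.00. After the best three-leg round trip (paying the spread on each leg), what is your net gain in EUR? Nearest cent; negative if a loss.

Best loop EUR → BRL → CAD → EUR:
EUR 8,898,000.00 ÷ 0.18686 (buy BRL at ask) = BRL 47,618,537.94
BRL 47,618,537.94 × 0.27212 (sell BRL at bid) = CAD 12,957,956.55
CAD 12,957,956.55 ÷ 1.4313 (buy EUR at ask) = EUR 9,053,277.82

Net profit: EUR 155,277.82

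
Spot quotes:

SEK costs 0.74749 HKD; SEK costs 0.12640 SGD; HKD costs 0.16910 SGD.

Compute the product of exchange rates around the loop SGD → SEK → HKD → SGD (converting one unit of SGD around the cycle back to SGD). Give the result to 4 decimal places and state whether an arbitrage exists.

1.0000 (no arbitrage)

Around SGD → SEK → HKD → SGD: 1 ÷ 0.12640 × 0.74749 × 0.16910 = 1.000004
Product ≈ 1 (deviation 0.000%, within rounding noise).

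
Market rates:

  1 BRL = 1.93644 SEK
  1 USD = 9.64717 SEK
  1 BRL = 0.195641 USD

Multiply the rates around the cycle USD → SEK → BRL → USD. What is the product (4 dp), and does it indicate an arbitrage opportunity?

0.9747 (arbitrage exists)

Around USD → SEK → BRL → USD: 1 × 9.64717 ÷ 1.93644 × 0.195641 = 0.974666
Product < 1; profitable direction is USD → BRL → SEK → USD.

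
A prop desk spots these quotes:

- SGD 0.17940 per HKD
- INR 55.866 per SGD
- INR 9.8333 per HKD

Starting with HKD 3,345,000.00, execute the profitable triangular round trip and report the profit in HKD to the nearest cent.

Profit: HKD 64,312.80

Profitable loop is HKD → SGD → INR → HKD:
HKD 3,345,000.00 × 0.17940 = SGD 600,093.00
SGD 600,093.00 × 55.866 = INR 33,524,795.54
INR 33,524,795.54 ÷ 9.8333 = HKD 3,409,312.80
Profit = HKD 3,409,312.80 − HKD 3,345,000.00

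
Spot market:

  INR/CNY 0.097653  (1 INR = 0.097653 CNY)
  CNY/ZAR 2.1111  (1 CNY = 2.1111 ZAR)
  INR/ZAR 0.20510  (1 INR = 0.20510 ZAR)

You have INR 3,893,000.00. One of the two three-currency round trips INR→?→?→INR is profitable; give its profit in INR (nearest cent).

Profit: INR 20,029.65

Profitable loop is INR → CNY → ZAR → INR:
INR 3,893,000.00 × 0.097653 = CNY 380,163.13
CNY 380,163.13 × 2.1111 = ZAR 802,562.38
ZAR 802,562.38 ÷ 0.20510 = INR 3,913,029.65
Profit = INR 3,913,029.65 − INR 3,893,000.00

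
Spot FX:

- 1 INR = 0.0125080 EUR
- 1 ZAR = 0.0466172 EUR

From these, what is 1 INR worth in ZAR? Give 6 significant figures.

1 INR × 0.0125080 = 0.012508 EUR
0.012508 EUR ÷ 0.0466172 = 0.268313 ZAR

INR/ZAR = 0.268313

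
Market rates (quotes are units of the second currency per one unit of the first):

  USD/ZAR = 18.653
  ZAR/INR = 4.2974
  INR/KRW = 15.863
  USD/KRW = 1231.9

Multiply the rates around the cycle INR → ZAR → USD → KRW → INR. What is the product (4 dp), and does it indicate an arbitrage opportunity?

0.9688 (arbitrage exists)

Around INR → ZAR → USD → KRW → INR: 1 ÷ 4.2974 ÷ 18.653 × 1231.9 ÷ 15.863 = 0.968803
Product < 1; profitable direction is INR → KRW → USD → ZAR → INR.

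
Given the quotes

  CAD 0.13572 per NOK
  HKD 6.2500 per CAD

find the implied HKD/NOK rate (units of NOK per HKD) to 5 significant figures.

1 HKD ÷ 6.2500 = 0.16 CAD
0.16 CAD ÷ 0.13572 = 1.1789 NOK

HKD/NOK = 1.1789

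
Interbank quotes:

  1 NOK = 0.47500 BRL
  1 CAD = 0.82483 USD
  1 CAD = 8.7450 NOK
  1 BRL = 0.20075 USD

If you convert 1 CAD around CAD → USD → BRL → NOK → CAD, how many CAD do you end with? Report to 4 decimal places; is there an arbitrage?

Around CAD → USD → BRL → NOK → CAD: 1 × 0.82483 ÷ 0.20075 ÷ 0.47500 ÷ 8.7450 = 0.989135
Product < 1; profitable direction is CAD → NOK → BRL → USD → CAD.

0.9891 (arbitrage exists)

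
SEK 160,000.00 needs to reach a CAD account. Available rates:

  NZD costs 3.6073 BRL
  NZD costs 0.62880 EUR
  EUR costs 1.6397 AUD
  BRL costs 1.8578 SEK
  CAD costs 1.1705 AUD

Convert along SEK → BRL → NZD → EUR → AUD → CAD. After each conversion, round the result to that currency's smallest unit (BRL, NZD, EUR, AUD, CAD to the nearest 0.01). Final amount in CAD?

CAD 21,030.24

SEK 160,000.00 ÷ 1.8578 = BRL 86,123.37
BRL 86,123.37 ÷ 3.6073 = NZD 23,874.75
NZD 23,874.75 × 0.62880 = EUR 15,012.44
EUR 15,012.44 × 1.6397 = AUD 24,615.90
AUD 24,615.90 ÷ 1.1705 = CAD 21,030.24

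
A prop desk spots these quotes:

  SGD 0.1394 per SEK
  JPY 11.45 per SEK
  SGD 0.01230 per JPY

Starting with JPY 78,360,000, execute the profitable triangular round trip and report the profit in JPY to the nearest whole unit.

Profitable loop is JPY → SGD → SEK → JPY:
JPY 78,360,000 × 0.01230 = SGD 963,828.00
SGD 963,828.00 ÷ 0.1394 = SEK 6,914,117.65
SEK 6,914,117.65 × 11.45 = JPY 79,166,647
Profit = JPY 79,166,647 − JPY 78,360,000

Profit: JPY 806,647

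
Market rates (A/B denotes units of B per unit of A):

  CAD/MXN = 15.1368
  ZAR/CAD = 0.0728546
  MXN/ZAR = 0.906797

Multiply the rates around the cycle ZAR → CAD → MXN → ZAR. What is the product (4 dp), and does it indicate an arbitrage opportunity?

Around ZAR → CAD → MXN → ZAR: 1 × 0.0728546 × 15.1368 × 0.906797 = 1.000003
Product ≈ 1 (deviation 0.000%, within rounding noise).

1.0000 (no arbitrage)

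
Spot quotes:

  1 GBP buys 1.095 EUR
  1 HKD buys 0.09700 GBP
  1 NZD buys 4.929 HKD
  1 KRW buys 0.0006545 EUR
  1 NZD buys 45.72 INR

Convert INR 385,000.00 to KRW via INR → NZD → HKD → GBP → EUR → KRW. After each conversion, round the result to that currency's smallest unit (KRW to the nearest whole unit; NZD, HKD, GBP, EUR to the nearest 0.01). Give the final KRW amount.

INR 385,000.00 ÷ 45.72 = NZD 8,420.82
NZD 8,420.82 × 4.929 = HKD 41,506.22
HKD 41,506.22 × 0.09700 = GBP 4,026.10
GBP 4,026.10 × 1.095 = EUR 4,408.58
EUR 4,408.58 ÷ 0.0006545 = KRW 6,735,798

KRW 6,735,798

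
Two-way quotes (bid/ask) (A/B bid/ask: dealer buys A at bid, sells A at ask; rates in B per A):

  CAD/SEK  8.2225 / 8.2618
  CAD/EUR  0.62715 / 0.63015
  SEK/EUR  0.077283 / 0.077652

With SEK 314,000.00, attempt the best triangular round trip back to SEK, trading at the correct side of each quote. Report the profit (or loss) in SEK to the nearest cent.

Best loop SEK → EUR → CAD → SEK:
SEK 314,000.00 × 0.077283 (sell SEK at bid) = EUR 24,266.86
EUR 24,266.86 ÷ 0.63015 (buy CAD at ask) = CAD 38,509.66
CAD 38,509.66 × 8.2225 (sell CAD at bid) = SEK 316,645.68

Net profit: SEK 2,645.68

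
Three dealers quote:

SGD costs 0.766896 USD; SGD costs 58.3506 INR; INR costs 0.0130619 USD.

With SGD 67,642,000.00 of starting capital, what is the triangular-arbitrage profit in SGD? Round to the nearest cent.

Profitable loop is SGD → USD → INR → SGD:
SGD 67,642,000.00 × 0.766896 = USD 51,874,379.23
USD 51,874,379.23 ÷ 0.0130619 = INR 3,971,426,762.72
INR 3,971,426,762.72 ÷ 58.3506 = SGD 68,061,455.46
Profit = SGD 68,061,455.46 − SGD 67,642,000.00

Profit: SGD 419,455.46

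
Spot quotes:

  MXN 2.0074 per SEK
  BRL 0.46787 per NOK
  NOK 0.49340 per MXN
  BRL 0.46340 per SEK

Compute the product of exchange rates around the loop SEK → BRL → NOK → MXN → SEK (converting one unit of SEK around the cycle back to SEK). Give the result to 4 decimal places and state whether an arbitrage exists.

1.0000 (no arbitrage)

Around SEK → BRL → NOK → MXN → SEK: 1 × 0.46340 ÷ 0.46787 ÷ 0.49340 ÷ 2.0074 = 0.999995
Product ≈ 1 (deviation 0.001%, within rounding noise).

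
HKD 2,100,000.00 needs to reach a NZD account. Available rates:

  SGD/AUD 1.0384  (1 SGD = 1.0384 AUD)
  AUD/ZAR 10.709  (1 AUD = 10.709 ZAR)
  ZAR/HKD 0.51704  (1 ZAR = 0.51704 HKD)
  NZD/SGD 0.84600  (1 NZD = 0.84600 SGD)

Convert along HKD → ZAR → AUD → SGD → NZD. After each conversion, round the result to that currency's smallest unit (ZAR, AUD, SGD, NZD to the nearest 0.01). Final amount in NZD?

HKD 2,100,000.00 ÷ 0.51704 = ZAR 4,061,581.31
ZAR 4,061,581.31 ÷ 10.709 = AUD 379,268.03
AUD 379,268.03 ÷ 1.0384 = SGD 365,242.71
SGD 365,242.71 ÷ 0.84600 = NZD 431,728.97

NZD 431,728.97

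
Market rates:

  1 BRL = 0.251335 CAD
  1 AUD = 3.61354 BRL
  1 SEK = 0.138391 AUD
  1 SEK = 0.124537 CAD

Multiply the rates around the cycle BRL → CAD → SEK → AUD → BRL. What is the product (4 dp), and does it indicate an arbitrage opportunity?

Around BRL → CAD → SEK → AUD → BRL: 1 × 0.251335 ÷ 0.124537 × 0.138391 × 3.61354 = 1.009242
Product > 1; profitable direction is BRL → CAD → SEK → AUD → BRL.

1.0092 (arbitrage exists)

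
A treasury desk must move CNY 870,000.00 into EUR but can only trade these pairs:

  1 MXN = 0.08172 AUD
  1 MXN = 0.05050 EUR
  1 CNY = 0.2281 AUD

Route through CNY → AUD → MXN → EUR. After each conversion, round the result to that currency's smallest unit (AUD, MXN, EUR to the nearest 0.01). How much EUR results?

CNY 870,000.00 × 0.2281 = AUD 198,447.00
AUD 198,447.00 ÷ 0.08172 = MXN 2,428,377.39
MXN 2,428,377.39 × 0.05050 = EUR 122,633.06

EUR 122,633.06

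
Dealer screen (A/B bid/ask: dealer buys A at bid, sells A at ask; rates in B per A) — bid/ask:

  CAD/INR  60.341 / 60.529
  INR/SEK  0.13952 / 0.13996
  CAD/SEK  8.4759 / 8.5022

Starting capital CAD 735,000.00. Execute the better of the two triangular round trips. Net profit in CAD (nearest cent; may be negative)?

Net profit: CAD 369.70

Best loop CAD → SEK → INR → CAD:
CAD 735,000.00 × 8.4759 (sell CAD at bid) = SEK 6,229,786.50
SEK 6,229,786.50 ÷ 0.13996 (buy INR at ask) = INR 44,511,192.48
INR 44,511,192.48 ÷ 60.529 (buy CAD at ask) = CAD 735,369.70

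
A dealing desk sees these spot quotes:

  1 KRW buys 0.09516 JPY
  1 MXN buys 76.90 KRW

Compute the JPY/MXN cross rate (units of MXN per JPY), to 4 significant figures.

JPY/MXN = 0.1367

1 JPY ÷ 0.09516 = 10.5086 KRW
10.5086 KRW ÷ 76.90 = 0.136653 MXN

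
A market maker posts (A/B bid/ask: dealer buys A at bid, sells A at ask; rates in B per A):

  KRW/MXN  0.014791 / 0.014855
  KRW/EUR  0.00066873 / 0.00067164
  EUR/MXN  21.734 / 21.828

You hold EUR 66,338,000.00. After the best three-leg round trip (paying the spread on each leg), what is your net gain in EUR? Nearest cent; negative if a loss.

Net profit: EUR 590,241.30

Best loop EUR → KRW → MXN → EUR:
EUR 66,338,000.00 ÷ 0.00067164 (buy KRW at ask) = KRW 98,770,174,498
KRW 98,770,174,498 × 0.014791 (sell KRW at bid) = MXN 1,460,909,651.00
MXN 1,460,909,651.00 ÷ 21.828 (buy EUR at ask) = EUR 66,928,241.30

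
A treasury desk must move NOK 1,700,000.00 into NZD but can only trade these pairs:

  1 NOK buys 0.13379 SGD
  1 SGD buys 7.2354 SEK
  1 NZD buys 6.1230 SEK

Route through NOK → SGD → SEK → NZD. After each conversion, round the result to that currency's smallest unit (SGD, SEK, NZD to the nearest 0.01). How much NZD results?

NZD 268,763.85

NOK 1,700,000.00 × 0.13379 = SGD 227,443.00
SGD 227,443.00 × 7.2354 = SEK 1,645,641.08
SEK 1,645,641.08 ÷ 6.1230 = NZD 268,763.85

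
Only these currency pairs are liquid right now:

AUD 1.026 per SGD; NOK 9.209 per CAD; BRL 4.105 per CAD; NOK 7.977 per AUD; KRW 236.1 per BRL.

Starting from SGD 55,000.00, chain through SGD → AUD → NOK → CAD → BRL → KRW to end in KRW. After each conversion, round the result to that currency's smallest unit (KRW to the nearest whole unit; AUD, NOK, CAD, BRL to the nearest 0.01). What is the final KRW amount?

SGD 55,000.00 × 1.026 = AUD 56,430.00
AUD 56,430.00 × 7.977 = NOK 450,142.11
NOK 450,142.11 ÷ 9.209 = CAD 48,880.67
CAD 48,880.67 × 4.105 = BRL 200,655.15
BRL 200,655.15 × 236.1 = KRW 47,374,681

KRW 47,374,681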